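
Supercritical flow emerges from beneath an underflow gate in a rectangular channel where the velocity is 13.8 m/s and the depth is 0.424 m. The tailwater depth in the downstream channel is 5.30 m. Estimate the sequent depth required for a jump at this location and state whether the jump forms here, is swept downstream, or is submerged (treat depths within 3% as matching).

Fr₁ = V₁/√(g·y₁) = 13.8/√(9.81×0.424) = 6.77.
From the momentum equation for a rectangular channel, y₂/y₁ = ½[√(1 + 8Fr₁²) − 1] = ½[√367.3 − 1] = 9.08.
y₂ = 9.08 × 0.424 = 3.85 m.
Tailwater y_tw = 5.30 m: y_tw > y₂, so the jump is submerged.

y₂ = 3.85 m; the jump is submerged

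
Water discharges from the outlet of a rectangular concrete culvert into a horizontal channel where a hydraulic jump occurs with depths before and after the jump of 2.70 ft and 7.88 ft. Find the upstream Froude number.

For a rectangular channel the momentum equation gives q² = ½·g·y₁·y₂·(y₁ + y₂) = ½×32.2×2.70×7.88×10.6 = 3624.
q = √3624 = 60.2 ft²/s.
V₁ = q/y₁ = 22.3 ft/s; Fr₁ = V₁/√(g·y₁) = 2.39.

Fr₁ = 2.39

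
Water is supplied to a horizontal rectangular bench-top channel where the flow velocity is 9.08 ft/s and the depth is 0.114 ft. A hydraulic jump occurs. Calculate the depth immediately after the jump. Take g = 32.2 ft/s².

Fr₁ = V₁/√(g·y₁) = 9.08/√(32.2×0.114) = 4.74.
Bélanger equation: y₂/y₁ = ½[√(1 + 8Fr₁²) − 1] = ½[√180.7 − 1] = 6.22.
y₂ = 6.22 × 0.114 = 0.709 ft.

y₂ = 0.709 ft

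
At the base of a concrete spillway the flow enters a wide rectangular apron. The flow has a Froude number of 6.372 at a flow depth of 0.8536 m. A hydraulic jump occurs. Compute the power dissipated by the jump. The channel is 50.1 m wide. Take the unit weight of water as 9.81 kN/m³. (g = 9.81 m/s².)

Fr₁ = 6.372 (given).
Conjugate-depth relation: y₂/y₁ = ½[√(1 + 8Fr₁²) − 1] = ½[√325.82 − 1] = 8.525.
y₂ = 8.525 × 0.8536 = 7.277 m.
V₁ = Fr₁·√(g·y₁) = 6.372×√(9.81×0.8536) = 18.44 m/s; q = V₁·y₁ = 15.74 m²/s. V₂ = q/y₂ = 15.74/7.277 = 2.163 m/s. E₁ = y₁ + V₁²/2g = 18.18 m; E₂ = y₂ + V₂²/2g = 7.516 m. ΔE = E₁ − E₂ = 10.67 m.
Q = q·b = 15.74 × 50.1 = 788.6 m³/s. P = γ·Q·ΔE = 9.81 × 788.6 × 10.67 = 82518 kW.

P = 82518 kW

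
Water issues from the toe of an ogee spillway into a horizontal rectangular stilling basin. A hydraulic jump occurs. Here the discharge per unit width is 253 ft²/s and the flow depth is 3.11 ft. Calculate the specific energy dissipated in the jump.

V₁ = q/y₁ = 253/3.11 = 81.4 ft/s. Fr₁ = V₁/√(g·y₁) = 81.4/√(32.2×3.11) = 8.13.
Conjugate-depth relation: y₂/y₁ = ½[√(1 + 8Fr₁²) − 1] = ½[√529.7 − 1] = 11.0.
y₂ = 11.0 × 3.11 = 34.2 ft.
V₂ = q/y₂ = 253/34.2 = 7.39 ft/s. E₁ = y₁ + V₁²/2g = 106 ft; E₂ = y₂ + V₂²/2g = 35.1 ft. ΔE = E₁ − E₂ = 70.8 ft.

ΔE = 70.8 ft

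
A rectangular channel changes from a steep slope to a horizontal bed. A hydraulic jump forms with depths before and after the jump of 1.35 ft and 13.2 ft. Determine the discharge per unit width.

For a rectangular channel the momentum equation gives q² = ½·g·y₁·y₂·(y₁ + y₂) = ½×32.2×1.35×13.2×14.5 = 4174.
q = √4174 = 64.6 ft²/s.

q = 64.6 ft²/s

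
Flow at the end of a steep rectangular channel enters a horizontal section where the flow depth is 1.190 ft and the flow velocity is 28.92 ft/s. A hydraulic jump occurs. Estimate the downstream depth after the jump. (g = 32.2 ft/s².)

Fr₁ = V₁/√(g·y₁) = 28.92/√(32.2×1.190) = 4.672.
Bélanger equation: y₂/y₁ = ½[√(1 + 8Fr₁²) − 1] = ½[√175.62 − 1] = 6.126.
y₂ = 6.126 × 1.190 = 7.290 ft.

y₂ = 7.290 ft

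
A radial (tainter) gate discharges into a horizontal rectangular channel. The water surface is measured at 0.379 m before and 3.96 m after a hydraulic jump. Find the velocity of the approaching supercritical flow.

V₁ = 14.9 m/s

For a rectangular channel the momentum equation gives q² = ½·g·y₁·y₂·(y₁ + y₂) = ½×9.81×0.379×3.96×4.34 = 31.9.
q = √31.9 = 5.65 m²/s.
V₁ = q/y₁ = 5.65/0.379 = 14.9 m/s.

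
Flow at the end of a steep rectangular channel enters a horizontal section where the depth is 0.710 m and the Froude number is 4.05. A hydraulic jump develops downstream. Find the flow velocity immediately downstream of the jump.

V₂ = 2.04 m/s

Fr₁ = 4.05 (given).
Sequent-depth ratio: y₂/y₁ = ½[√(1 + 8Fr₁²) − 1] = ½[√132.2 − 1] = 5.25.
y₂ = 5.25 × 0.710 = 3.73 m.
V₁ = Fr₁·√(g·y₁) = 4.05×√(9.81×0.710) = 10.7 m/s; q = V₁·y₁ = 7.59 m²/s.
V₂ = q/y₂ = 7.59/3.73 = 2.04 m/s.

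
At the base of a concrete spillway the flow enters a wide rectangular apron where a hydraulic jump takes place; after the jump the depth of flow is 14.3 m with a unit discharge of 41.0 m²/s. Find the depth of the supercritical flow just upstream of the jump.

V₂ = q/y₂ = 41.0/14.3 = 2.87 m/s; Fr₂ = V₂/√(g·y₂) = 0.242.
The Bélanger relation is symmetric: y₁/y₂ = ½[√(1 + 8Fr₂²) − 1] = ½[√1.469 − 1] = 0.106.
y₁ = 0.106 × 14.3 = 1.52 m.

y₁ = 1.52 m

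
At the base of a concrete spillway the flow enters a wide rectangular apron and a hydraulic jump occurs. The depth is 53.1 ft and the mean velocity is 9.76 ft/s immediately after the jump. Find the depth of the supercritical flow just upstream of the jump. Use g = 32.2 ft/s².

y₁ = 5.37 ft

Fr₂ = V₂/√(g·y₂) = 9.76/√(32.2×53.1) = 0.236.
The Bélanger relation is symmetric: y₁/y₂ = ½[√(1 + 8Fr₂²) − 1] = ½[√1.446 − 1] = 0.101.
y₁ = 0.101 × 53.1 = 5.37 ft.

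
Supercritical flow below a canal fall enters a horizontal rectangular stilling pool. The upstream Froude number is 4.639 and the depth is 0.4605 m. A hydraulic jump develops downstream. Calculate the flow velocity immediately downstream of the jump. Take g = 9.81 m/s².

V₂ = 1.622 m/s

Fr₁ = 4.639 (given).
Sequent-depth ratio: y₂/y₁ = ½[√(1 + 8Fr₁²) − 1] = ½[√173.16 − 1] = 6.080.
y₂ = 6.080 × 0.4605 = 2.800 m.
V₁ = Fr₁·√(g·y₁) = 4.639×√(9.81×0.4605) = 9.860 m/s; q = V₁·y₁ = 4.540 m²/s.
V₂ = q/y₂ = 4.540/2.800 = 1.622 m/s.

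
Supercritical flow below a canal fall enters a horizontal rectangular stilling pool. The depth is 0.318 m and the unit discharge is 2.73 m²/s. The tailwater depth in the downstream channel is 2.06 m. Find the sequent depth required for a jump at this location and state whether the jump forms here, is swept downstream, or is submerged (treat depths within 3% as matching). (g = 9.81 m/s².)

y₂ = 2.03 m; the jump forms here

V₁ = q/y₁ = 2.73/0.318 = 8.58 m/s. Fr₁ = V₁/√(g·y₁) = 8.58/√(9.81×0.318) = 4.86.
By Bélanger, y₂/y₁ = ½[√(1 + 8Fr₁²) − 1] = ½[√190.0 − 1] = 6.39.
y₂ = 6.39 × 0.318 = 2.03 m.
Tailwater y_tw = 2.06 m: y_tw ≈ y₂, so the jump forms here.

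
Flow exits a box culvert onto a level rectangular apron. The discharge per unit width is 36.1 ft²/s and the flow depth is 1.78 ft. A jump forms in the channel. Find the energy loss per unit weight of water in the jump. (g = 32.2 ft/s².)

ΔE = 1.68 ft

V₁ = q/y₁ = 36.1/1.78 = 20.3 ft/s. Fr₁ = V₁/√(g·y₁) = 20.3/√(32.2×1.78) = 2.68.
Conjugate-depth relation: y₂/y₁ = ½[√(1 + 8Fr₁²) − 1] = ½[√58.41 − 1] = 3.32.
y₂ = 3.32 × 1.78 = 5.91 ft.
Head loss: ΔE = (y₂ − y₁)³/(4y₁y₂) = (5.91 − 1.78)³/(4×1.78×5.91) = 70.5/42.1 = 1.68 ft.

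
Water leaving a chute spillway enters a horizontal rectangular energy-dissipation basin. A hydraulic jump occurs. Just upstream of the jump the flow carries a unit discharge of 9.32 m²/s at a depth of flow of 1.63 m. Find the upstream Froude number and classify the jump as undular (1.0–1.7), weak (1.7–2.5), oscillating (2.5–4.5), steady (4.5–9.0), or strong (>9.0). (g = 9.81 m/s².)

Fr₁ = 1.43; undular jump

V₁ = q/y₁ = 9.32/1.63 = 5.72 m/s. Fr₁ = V₁/√(g·y₁) = 5.72/√(9.81×1.63) = 1.43.
Fr₁ = 1.43 lies in the undular range.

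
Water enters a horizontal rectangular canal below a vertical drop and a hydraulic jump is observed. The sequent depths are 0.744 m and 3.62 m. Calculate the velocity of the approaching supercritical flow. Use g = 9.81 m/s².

For a rectangular channel the momentum equation gives q² = ½·g·y₁·y₂·(y₁ + y₂) = ½×9.81×0.744×3.62×4.36 = 57.7.
q = √57.7 = 7.59 m²/s.
V₁ = q/y₁ = 7.59/0.744 = 10.2 m/s.

V₁ = 10.2 m/s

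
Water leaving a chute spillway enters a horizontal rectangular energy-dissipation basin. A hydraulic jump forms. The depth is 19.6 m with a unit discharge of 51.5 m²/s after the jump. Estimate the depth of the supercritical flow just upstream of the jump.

V₂ = q/y₂ = 51.5/19.6 = 2.63 m/s; Fr₂ = V₂/√(g·y₂) = 0.189.
Applying the sequent-depth relation in reverse, y₁/y₂ = ½[√(1 + 8Fr₂²) − 1] = ½[√1.287 − 1] = 0.0673.
y₁ = 0.0673 × 19.6 = 1.32 m.

y₁ = 1.32 m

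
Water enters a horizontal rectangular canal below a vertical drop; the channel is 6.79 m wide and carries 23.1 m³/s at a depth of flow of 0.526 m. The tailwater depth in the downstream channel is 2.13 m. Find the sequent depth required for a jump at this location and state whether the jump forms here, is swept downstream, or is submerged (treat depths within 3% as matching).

y₂ = 1.87 m; the jump is submerged

q = Q/b = 23.1/6.79 = 3.40 m²/s; V₁ = q/y₁ = 6.47 m/s. Fr₁ = V₁/√(g·y₁) = 2.85.
By Bélanger, y₂/y₁ = ½[√(1 + 8Fr₁²) − 1] = ½[√65.86 − 1] = 3.56.
y₂ = 3.56 × 0.526 = 1.87 m.
Tailwater y_tw = 2.13 m: y_tw > y₂, so the jump is submerged.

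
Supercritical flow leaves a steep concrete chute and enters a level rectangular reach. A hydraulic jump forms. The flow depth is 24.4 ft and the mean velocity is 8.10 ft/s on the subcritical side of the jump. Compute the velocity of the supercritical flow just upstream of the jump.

Fr₂ = V₂/√(g·y₂) = 8.10/√(32.2×24.4) = 0.289.
The Bélanger relation is symmetric: y₁/y₂ = ½[√(1 + 8Fr₂²) − 1] = ½[√1.668 − 1] = 0.146.
y₁ = 0.146 × 24.4 = 3.56 ft.
V₁ = q/y₁ = 198/3.56 = 55.6 ft/s.

V₁ = 55.6 ft/s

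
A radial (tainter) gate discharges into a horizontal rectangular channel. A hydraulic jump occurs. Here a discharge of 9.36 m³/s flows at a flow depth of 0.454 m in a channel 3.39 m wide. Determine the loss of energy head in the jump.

ΔE = 0.557 m

q = Q/b = 9.36/3.39 = 2.76 m²/s; V₁ = q/y₁ = 6.08 m/s. Fr₁ = V₁/√(g·y₁) = 2.88.
Conjugate-depth relation: y₂/y₁ = ½[√(1 + 8Fr₁²) − 1] = ½[√67.44 − 1] = 3.61.
y₂ = 3.61 × 0.454 = 1.64 m.
Head loss: ΔE = (y₂ − y₁)³/(4y₁y₂) = (1.64 − 0.454)³/(4×0.454×1.64) = 1.66/2.97 = 0.557 m.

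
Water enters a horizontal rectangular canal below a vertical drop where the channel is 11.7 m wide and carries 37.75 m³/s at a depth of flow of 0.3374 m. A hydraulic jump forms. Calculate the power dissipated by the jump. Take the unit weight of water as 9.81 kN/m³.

q = Q/b = 37.75/11.7 = 3.226 m²/s; V₁ = q/y₁ = 9.563 m/s. Fr₁ = V₁/√(g·y₁) = 5.256.
Sequent-depth ratio: y₂/y₁ = ½[√(1 + 8Fr₁²) − 1] = ½[√222.03 − 1] = 6.950.
y₂ = 6.950 × 0.3374 = 2.345 m.
Head loss: ΔE = (y₂ − y₁)³/(4y₁y₂) = (2.345 − 0.3374)³/(4×0.3374×2.345) = 8.092/3.165 = 2.557 m.
P = γ·Q·ΔE = 9.81 × 37.75 × 2.557 = 946.9 kW.

P = 946.9 kW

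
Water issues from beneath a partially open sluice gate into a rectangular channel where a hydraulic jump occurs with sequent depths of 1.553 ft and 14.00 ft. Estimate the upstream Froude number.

For a rectangular channel the momentum equation gives q² = ½·g·y₁·y₂·(y₁ + y₂) = ½×32.2×1.553×14.00×15.55 = 5444.
q = √5444 = 73.79 ft²/s.
V₁ = q/y₁ = 47.51 ft/s; Fr₁ = V₁/√(g·y₁) = 6.719.

Fr₁ = 6.719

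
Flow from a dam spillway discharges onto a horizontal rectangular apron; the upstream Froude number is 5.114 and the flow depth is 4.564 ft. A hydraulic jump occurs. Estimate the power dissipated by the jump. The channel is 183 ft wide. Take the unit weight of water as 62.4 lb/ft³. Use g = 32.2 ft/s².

P = 188752 hp

Fr₁ = 5.114 (given).
By Bélanger, y₂/y₁ = ½[√(1 + 8Fr₁²) − 1] = ½[√210.22 − 1] = 6.750.
y₂ = 6.750 × 4.564 = 30.80 ft.
Head loss: ΔE = (y₂ − y₁)³/(4y₁y₂) = (30.80 − 4.564)³/(4×4.564×30.80) = 18069/562.4 = 32.13 ft.
V₁ = Fr₁·√(g·y₁) = 5.114×√(32.2×4.564) = 62.00 ft/s; q = V₁·y₁ = 282.9 ft²/s. Q = q·b = 282.9 × 183 = 51780 cfs. P = γ·Q·ΔE/550 = 62.4 × 51780 × 32.13 / 550 = 188752 hp.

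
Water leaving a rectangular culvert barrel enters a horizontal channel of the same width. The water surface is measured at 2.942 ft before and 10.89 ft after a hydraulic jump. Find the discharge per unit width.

For a rectangular channel the momentum equation gives q² = ½·g·y₁·y₂·(y₁ + y₂) = ½×32.2×2.942×10.89×13.83 = 7135.
q = √7135 = 84.47 ft²/s.

q = 84.47 ft²/s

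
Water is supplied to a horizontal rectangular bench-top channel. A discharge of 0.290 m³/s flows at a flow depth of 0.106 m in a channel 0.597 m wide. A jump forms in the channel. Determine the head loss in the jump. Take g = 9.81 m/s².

ΔE = 0.523 m

q = Q/b = 0.290/0.597 = 0.486 m²/s; V₁ = q/y₁ = 4.58 m/s. Fr₁ = V₁/√(g·y₁) = 4.49.
From the momentum equation for a rectangular channel, y₂/y₁ = ½[√(1 + 8Fr₁²) − 1] = ½[√162.6 − 1] = 5.88.
y₂ = 5.88 × 0.106 = 0.623 m.
Head loss: ΔE = (y₂ − y₁)³/(4y₁y₂) = (0.623 − 0.106)³/(4×0.106×0.623) = 0.138/0.264 = 0.523 m.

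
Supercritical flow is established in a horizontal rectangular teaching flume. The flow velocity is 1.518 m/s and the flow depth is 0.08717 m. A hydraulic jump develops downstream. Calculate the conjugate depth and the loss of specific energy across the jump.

y₂ = 0.1634 m; ΔE = 0.007780 m

Fr₁ = V₁/√(g·y₁) = 1.518/√(9.81×0.08717) = 1.642.
By Bélanger, y₂/y₁ = ½[√(1 + 8Fr₁²) − 1] = ½[√22.557 − 1] = 1.875.
y₂ = 1.875 × 0.08717 = 0.1634 m.
Head loss: ΔE = (y₂ − y₁)³/(4y₁y₂) = (0.1634 − 0.08717)³/(4×0.08717×0.1634) = 0.0004433/0.05698 = 0.007780 m.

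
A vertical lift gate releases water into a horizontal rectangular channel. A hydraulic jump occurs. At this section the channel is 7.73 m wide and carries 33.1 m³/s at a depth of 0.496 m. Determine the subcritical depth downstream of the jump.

q = Q/b = 33.1/7.73 = 4.28 m²/s; V₁ = q/y₁ = 8.63 m/s. Fr₁ = V₁/√(g·y₁) = 3.91.
Sequent-depth ratio: y₂/y₁ = ½[√(1 + 8Fr₁²) − 1] = ½[√123.5 − 1] = 5.06.
y₂ = 5.06 × 0.496 = 2.51 m.

y₂ = 2.51 m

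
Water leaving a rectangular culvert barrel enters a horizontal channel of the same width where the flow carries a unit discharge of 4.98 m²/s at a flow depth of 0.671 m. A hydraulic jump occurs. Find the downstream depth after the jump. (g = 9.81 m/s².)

V₁ = q/y₁ = 4.98/0.671 = 7.42 m/s. Fr₁ = V₁/√(g·y₁) = 7.42/√(9.81×0.671) = 2.89.
Bélanger equation: y₂/y₁ = ½[√(1 + 8Fr₁²) − 1] = ½[√67.94 − 1] = 3.62.
y₂ = 3.62 × 0.671 = 2.43 m.

y₂ = 2.43 m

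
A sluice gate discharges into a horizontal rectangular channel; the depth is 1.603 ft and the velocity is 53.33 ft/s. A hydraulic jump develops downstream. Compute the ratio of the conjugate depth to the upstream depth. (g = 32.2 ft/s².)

y₂/y₁ = 10.01

Fr₁ = V₁/√(g·y₁) = 53.33/√(32.2×1.603) = 7.423.
By Bélanger, y₂/y₁ = ½[√(1 + 8Fr₁²) − 1] = ½[√441.80 − 1] = 10.01.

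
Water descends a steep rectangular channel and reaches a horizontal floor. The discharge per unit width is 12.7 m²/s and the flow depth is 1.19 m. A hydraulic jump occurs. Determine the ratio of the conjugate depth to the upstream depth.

V₁ = q/y₁ = 12.7/1.19 = 10.7 m/s. Fr₁ = V₁/√(g·y₁) = 10.7/√(9.81×1.19) = 3.12.
Sequent-depth ratio: y₂/y₁ = ½[√(1 + 8Fr₁²) − 1] = ½[√79.05 − 1] = 3.95.

y₂/y₁ = 3.95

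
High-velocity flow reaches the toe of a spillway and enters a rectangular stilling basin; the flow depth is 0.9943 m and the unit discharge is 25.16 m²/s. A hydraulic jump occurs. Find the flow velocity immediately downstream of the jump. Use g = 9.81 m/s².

V₁ = q/y₁ = 25.16/0.9943 = 25.30 m/s. Fr₁ = V₁/√(g·y₁) = 25.30/√(9.81×0.9943) = 8.102.
Sequent-depth ratio: y₂/y₁ = ½[√(1 + 8Fr₁²) − 1] = ½[√526.16 − 1] = 10.97.
y₂ = 10.97 × 0.9943 = 10.91 m.
V₂ = q/y₂ = 25.16/10.91 = 2.307 m/s.

V₂ = 2.307 m/s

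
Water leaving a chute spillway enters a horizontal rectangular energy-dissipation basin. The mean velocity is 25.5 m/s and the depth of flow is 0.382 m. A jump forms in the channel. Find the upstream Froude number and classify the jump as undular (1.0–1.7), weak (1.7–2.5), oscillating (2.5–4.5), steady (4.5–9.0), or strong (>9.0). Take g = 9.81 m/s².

Fr₁ = V₁/√(g·y₁) = 25.5/√(9.81×0.382) = 13.2.
Fr₁ = 13.2 lies in the strong range.

Fr₁ = 13.2; strong jump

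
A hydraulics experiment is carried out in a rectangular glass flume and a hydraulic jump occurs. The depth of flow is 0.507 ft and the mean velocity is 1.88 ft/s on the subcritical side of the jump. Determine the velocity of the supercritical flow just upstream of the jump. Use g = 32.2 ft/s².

V₁ = 5.76 ft/s

Fr₂ = V₂/√(g·y₂) = 1.88/√(32.2×0.507) = 0.465.
From the momentum equation (using Fr₂), y₁/y₂ = ½[√(1 + 8Fr₂²) − 1] = ½[√2.732 − 1] = 0.326.
y₁ = 0.326 × 0.507 = 0.166 ft.
V₁ = q/y₁ = 0.953/0.166 = 5.76 ft/s.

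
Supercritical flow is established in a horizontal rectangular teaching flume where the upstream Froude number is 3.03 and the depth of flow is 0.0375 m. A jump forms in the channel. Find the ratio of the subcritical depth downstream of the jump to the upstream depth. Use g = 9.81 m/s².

y₂/y₁ = 3.81

Fr₁ = 3.03 (given).
Bélanger equation: y₂/y₁ = ½[√(1 + 8Fr₁²) − 1] = ½[√74.45 − 1] = 3.81.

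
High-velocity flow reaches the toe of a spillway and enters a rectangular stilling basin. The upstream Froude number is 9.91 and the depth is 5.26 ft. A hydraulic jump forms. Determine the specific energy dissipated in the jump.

Fr₁ = 9.91 (given).
Conjugate-depth relation: y₂/y₁ = ½[√(1 + 8Fr₁²) − 1] = ½[√786.7 − 1] = 13.5.
y₂ = 13.5 × 5.26 = 71.1 ft.
V₁ = Fr₁·√(g·y₁) = 9.91×√(32.2×5.26) = 129 ft/s; q = V₁·y₁ = 678 ft²/s. V₂ = q/y₂ = 678/71.1 = 9.54 ft/s. E₁ = y₁ + V₁²/2g = 264 ft; E₂ = y₂ + V₂²/2g = 72.5 ft. ΔE = E₁ − E₂ = 191 ft.

ΔE = 191 ft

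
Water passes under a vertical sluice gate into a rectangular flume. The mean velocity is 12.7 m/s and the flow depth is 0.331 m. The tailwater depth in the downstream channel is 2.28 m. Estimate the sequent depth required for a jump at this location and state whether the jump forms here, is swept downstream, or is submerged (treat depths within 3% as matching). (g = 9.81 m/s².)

Fr₁ = V₁/√(g·y₁) = 12.7/√(9.81×0.331) = 7.05.
Sequent-depth ratio: y₂/y₁ = ½[√(1 + 8Fr₁²) − 1] = ½[√398.4 − 1] = 9.48.
y₂ = 9.48 × 0.331 = 3.14 m.
Tailwater y_tw = 2.28 m: y_tw < y₂, so the jump is swept downstream.

y₂ = 3.14 m; the jump is swept downstream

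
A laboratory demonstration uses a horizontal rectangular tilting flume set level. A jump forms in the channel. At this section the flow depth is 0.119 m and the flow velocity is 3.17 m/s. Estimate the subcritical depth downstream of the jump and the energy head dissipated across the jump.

Fr₁ = V₁/√(g·y₁) = 3.17/√(9.81×0.119) = 2.93.
Sequent-depth ratio: y₂/y₁ = ½[√(1 + 8Fr₁²) − 1] = ½[√69.86 − 1] = 3.68.
y₂ = 3.68 × 0.119 = 0.438 m.
q = V₁·y₁ = 3.17 × 0.119 = 0.377 m²/s. V₂ = q/y₂ = 0.377/0.438 = 0.862 m/s. E₁ = y₁ + V₁²/2g = 0.631 m; E₂ = y₂ + V₂²/2g = 0.476 m. ΔE = E₁ − E₂ = 0.156 m.

y₂ = 0.438 m; ΔE = 0.156 m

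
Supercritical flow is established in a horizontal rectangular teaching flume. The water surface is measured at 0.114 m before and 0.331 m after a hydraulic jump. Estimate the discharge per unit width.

For a rectangular channel the momentum equation gives q² = ½·g·y₁·y₂·(y₁ + y₂) = ½×9.81×0.114×0.331×0.445 = 0.0824.
q = √0.0824 = 0.287 m²/s.

q = 0.287 m²/s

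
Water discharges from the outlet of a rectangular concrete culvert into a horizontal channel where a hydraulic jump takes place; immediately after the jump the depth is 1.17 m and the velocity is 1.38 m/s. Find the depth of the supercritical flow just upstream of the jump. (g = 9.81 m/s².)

y₁ = 0.307 m

Fr₂ = V₂/√(g·y₂) = 1.38/√(9.81×1.17) = 0.407.
From the momentum equation (using Fr₂), y₁/y₂ = ½[√(1 + 8Fr₂²) − 1] = ½[√2.327 − 1] = 0.263.
y₁ = 0.263 × 1.17 = 0.307 m.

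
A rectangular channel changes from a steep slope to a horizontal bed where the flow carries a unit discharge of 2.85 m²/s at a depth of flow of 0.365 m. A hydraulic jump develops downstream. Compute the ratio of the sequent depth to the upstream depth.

y₂/y₁ = 5.36

V₁ = q/y₁ = 2.85/0.365 = 7.81 m/s. Fr₁ = V₁/√(g·y₁) = 7.81/√(9.81×0.365) = 4.13.
By Bélanger, y₂/y₁ = ½[√(1 + 8Fr₁²) − 1] = ½[√137.2 − 1] = 5.36.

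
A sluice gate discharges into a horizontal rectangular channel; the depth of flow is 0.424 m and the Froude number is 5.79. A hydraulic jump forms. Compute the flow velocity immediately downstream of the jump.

Fr₁ = 5.79 (given).
From the momentum equation for a rectangular channel, y₂/y₁ = ½[√(1 + 8Fr₁²) − 1] = ½[√269.2 − 1] = 7.70.
y₂ = 7.70 × 0.424 = 3.27 m.
V₁ = Fr₁·√(g·y₁) = 5.79×√(9.81×0.424) = 11.8 m/s; q = V₁·y₁ = 5.01 m²/s.
V₂ = q/y₂ = 5.01/3.27 = 1.53 m/s.

V₂ = 1.53 m/s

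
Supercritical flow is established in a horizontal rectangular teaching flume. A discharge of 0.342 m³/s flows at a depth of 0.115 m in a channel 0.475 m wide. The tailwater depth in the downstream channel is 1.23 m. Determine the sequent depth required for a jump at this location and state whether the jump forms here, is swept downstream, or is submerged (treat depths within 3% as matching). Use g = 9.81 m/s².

y₂ = 0.903 m; the jump is submerged

q = Q/b = 0.342/0.475 = 0.720 m²/s; V₁ = q/y₁ = 6.26 m/s. Fr₁ = V₁/√(g·y₁) = 5.89.
From the momentum equation for a rectangular channel, y₂/y₁ = ½[√(1 + 8Fr₁²) − 1] = ½[√279.0 − 1] = 7.85.
y₂ = 7.85 × 0.115 = 0.903 m.
Tailwater y_tw = 1.23 m: y_tw > y₂, so the jump is submerged.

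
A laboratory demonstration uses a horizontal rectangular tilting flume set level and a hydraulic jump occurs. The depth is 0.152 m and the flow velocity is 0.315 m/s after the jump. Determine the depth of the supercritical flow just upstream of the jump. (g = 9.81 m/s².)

y₁ = 0.0181 m

Fr₂ = V₂/√(g·y₂) = 0.315/√(9.81×0.152) = 0.258.
Since the conjugate-depth ratio holds either way, y₁/y₂ = ½[√(1 + 8Fr₂²) − 1] = ½[√1.532 − 1] = 0.119.
y₁ = 0.119 × 0.152 = 0.0181 m.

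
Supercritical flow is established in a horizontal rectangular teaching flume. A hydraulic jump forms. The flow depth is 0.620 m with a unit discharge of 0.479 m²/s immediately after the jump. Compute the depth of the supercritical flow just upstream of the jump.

V₂ = q/y₂ = 0.479/0.620 = 0.773 m/s; Fr₂ = V₂/√(g·y₂) = 0.313.
Applying the sequent-depth relation in reverse, y₁/y₂ = ½[√(1 + 8Fr₂²) − 1] = ½[√1.785 − 1] = 0.168.
y₁ = 0.168 × 0.620 = 0.104 m.

y₁ = 0.104 m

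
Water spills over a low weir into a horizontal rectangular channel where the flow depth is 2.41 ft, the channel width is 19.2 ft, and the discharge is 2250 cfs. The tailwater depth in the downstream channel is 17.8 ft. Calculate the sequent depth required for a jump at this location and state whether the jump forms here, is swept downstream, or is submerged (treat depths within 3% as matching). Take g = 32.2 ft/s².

q = Q/b = 2250/19.2 = 117 ft²/s; V₁ = q/y₁ = 48.6 ft/s. Fr₁ = V₁/√(g·y₁) = 5.52.
By Bélanger, y₂/y₁ = ½[√(1 + 8Fr₁²) − 1] = ½[√244.8 − 1] = 7.32.
y₂ = 7.32 × 2.41 = 17.6 ft.
Tailwater y_tw = 17.8 ft: y_tw ≈ y₂, so the jump forms here.

y₂ = 17.6 ft; the jump forms here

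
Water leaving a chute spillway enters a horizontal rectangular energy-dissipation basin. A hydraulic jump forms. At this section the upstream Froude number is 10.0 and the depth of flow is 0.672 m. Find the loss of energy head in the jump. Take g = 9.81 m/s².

Fr₁ = 10.0 (given).
From the momentum equation for a rectangular channel, y₂/y₁ = ½[√(1 + 8Fr₁²) − 1] = ½[√801.0 − 1] = 13.7.
y₂ = 13.7 × 0.672 = 9.17 m.
V₁ = Fr₁·√(g·y₁) = 10.0×√(9.81×0.672) = 25.7 m/s; q = V₁·y₁ = 17.3 m²/s. V₂ = q/y₂ = 17.3/9.17 = 1.88 m/s. E₁ = y₁ + V₁²/2g = 34.3 m; E₂ = y₂ + V₂²/2g = 9.35 m. ΔE = E₁ − E₂ = 24.9 m.

ΔE = 24.9 m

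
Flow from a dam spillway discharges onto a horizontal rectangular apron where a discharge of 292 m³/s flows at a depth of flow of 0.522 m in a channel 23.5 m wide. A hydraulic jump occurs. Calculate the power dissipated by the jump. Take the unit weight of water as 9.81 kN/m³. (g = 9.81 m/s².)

q = Q/b = 292/23.5 = 12.4 m²/s; V₁ = q/y₁ = 23.8 m/s. Fr₁ = V₁/√(g·y₁) = 10.5.
By Bélanger, y₂/y₁ = ½[√(1 + 8Fr₁²) − 1] = ½[√886.2 − 1] = 14.4.
y₂ = 14.4 × 0.522 = 7.51 m.
V₂ = q/y₂ = 12.4/7.51 = 1.65 m/s. E₁ = y₁ + V₁²/2g = 29.4 m; E₂ = y₂ + V₂²/2g = 7.65 m. ΔE = E₁ − E₂ = 21.8 m.
P = γ·Q·ΔE = 9.81 × 292 × 21.8 = 62313 kW.

P = 62313 kW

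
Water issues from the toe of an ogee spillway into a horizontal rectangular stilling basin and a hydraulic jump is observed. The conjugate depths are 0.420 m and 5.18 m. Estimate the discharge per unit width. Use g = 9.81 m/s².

For a rectangular channel the momentum equation gives q² = ½·g·y₁·y₂·(y₁ + y₂) = ½×9.81×0.420×5.18×5.60 = 59.8.
q = √59.8 = 7.73 m²/s.

q = 7.73 m²/s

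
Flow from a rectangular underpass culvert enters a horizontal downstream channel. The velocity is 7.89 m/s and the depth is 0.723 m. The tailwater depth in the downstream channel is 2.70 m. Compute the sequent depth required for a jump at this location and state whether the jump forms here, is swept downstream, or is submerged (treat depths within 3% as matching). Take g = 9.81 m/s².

y₂ = 2.69 m; the jump forms here

Fr₁ = V₁/√(g·y₁) = 7.89/√(9.81×0.723) = 2.96.
Bélanger equation: y₂/y₁ = ½[√(1 + 8Fr₁²) − 1] = ½[√71.22 − 1] = 3.72.
y₂ = 3.72 × 0.723 = 2.69 m.
Tailwater y_tw = 2.70 m: y_tw ≈ y₂, so the jump forms here.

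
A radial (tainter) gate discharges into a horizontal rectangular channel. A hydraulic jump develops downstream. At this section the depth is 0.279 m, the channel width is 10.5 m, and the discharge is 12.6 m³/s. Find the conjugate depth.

q = Q/b = 12.6/10.5 = 1.20 m²/s; V₁ = q/y₁ = 4.30 m/s. Fr₁ = V₁/√(g·y₁) = 2.60.
Sequent-depth ratio: y₂/y₁ = ½[√(1 + 8Fr₁²) − 1] = ½[√55.07 − 1] = 3.21.
y₂ = 3.21 × 0.279 = 0.896 m.

y₂ = 0.896 m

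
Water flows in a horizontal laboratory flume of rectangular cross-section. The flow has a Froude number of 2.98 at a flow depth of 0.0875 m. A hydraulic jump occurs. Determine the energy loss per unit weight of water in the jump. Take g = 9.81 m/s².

ΔE = 0.121 m

Fr₁ = 2.98 (given).
Bélanger equation: y₂/y₁ = ½[√(1 + 8Fr₁²) − 1] = ½[√72.04 − 1] = 3.74.
y₂ = 3.74 × 0.0875 = 0.328 m.
V₁ = Fr₁·√(g·y₁) = 2.98×√(9.81×0.0875) = 2.76 m/s; q = V₁·y₁ = 0.242 m²/s. V₂ = q/y₂ = 0.242/0.328 = 0.737 m/s. E₁ = y₁ + V₁²/2g = 0.476 m; E₂ = y₂ + V₂²/2g = 0.355 m. ΔE = E₁ − E₂ = 0.121 m.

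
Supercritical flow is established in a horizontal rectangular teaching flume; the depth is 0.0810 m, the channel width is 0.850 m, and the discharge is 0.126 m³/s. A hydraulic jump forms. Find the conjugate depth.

y₂ = 0.198 m

q = Q/b = 0.126/0.850 = 0.148 m²/s; V₁ = q/y₁ = 1.83 m/s. Fr₁ = V₁/√(g·y₁) = 2.05.
By Bélanger, y₂/y₁ = ½[√(1 + 8Fr₁²) − 1] = ½[√34.72 − 1] = 2.45.
y₂ = 2.45 × 0.0810 = 0.198 m.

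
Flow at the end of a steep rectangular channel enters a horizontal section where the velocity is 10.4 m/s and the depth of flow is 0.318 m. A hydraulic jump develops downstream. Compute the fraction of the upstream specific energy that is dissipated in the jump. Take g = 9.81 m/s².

Fr₁ = V₁/√(g·y₁) = 10.4/√(9.81×0.318) = 5.89.
Conjugate-depth relation: y₂/y₁ = ½[√(1 + 8Fr₁²) − 1] = ½[√278.4 − 1] = 7.84.
y₂ = 7.84 × 0.318 = 2.49 m.
E₁ = y₁ + V₁²/2g = 5.83 m. ΔE = (y₂ − y₁)³/(4y₁y₂) = 3.25 m. ΔE/E₁ = 3.25/5.83 = 0.557.

ΔE/E₁ = 0.557 (55.7%)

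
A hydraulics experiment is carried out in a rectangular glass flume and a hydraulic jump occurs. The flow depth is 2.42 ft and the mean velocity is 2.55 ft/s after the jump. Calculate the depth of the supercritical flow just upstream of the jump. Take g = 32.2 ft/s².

y₁ = 0.353 ft

Fr₂ = V₂/√(g·y₂) = 2.55/√(32.2×2.42) = 0.289.
The Bélanger relation is symmetric: y₁/y₂ = ½[√(1 + 8Fr₂²) − 1] = ½[√1.668 − 1] = 0.146.
y₁ = 0.146 × 2.42 = 0.353 ft.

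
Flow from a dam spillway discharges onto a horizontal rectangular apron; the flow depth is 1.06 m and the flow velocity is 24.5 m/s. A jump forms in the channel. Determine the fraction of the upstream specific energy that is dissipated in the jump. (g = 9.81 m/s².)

ΔE/E₁ = 0.647 (64.7%)

Fr₁ = V₁/√(g·y₁) = 24.5/√(9.81×1.06) = 7.60.
From the momentum equation for a rectangular channel, y₂/y₁ = ½[√(1 + 8Fr₁²) − 1] = ½[√462.8 − 1] = 10.3.
y₂ = 10.3 × 1.06 = 10.9 m.
E₁ = y₁ + V₁²/2g = 31.7 m. ΔE = (y₂ − y₁)³/(4y₁y₂) = 20.5 m. ΔE/E₁ = 20.5/31.7 = 0.647.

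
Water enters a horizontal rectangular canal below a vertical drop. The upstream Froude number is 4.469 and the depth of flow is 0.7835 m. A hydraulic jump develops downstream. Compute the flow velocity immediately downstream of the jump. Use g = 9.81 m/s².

Fr₁ = 4.469 (given).
By Bélanger, y₂/y₁ = ½[√(1 + 8Fr₁²) − 1] = ½[√160.78 − 1] = 5.840.
y₂ = 5.840 × 0.7835 = 4.576 m.
V₁ = Fr₁·√(g·y₁) = 4.469×√(9.81×0.7835) = 12.39 m/s; q = V₁·y₁ = 9.707 m²/s.
V₂ = q/y₂ = 9.707/4.576 = 2.122 m/s.

V₂ = 2.122 m/s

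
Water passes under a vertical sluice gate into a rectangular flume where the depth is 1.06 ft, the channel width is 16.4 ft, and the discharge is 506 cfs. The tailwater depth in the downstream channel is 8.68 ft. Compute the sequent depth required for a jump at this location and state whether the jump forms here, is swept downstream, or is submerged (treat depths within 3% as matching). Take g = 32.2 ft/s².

y₂ = 6.96 ft; the jump is submerged

q = Q/b = 506/16.4 = 30.9 ft²/s; V₁ = q/y₁ = 29.1 ft/s. Fr₁ = V₁/√(g·y₁) = 4.98.
Sequent-depth ratio: y₂/y₁ = ½[√(1 + 8Fr₁²) − 1] = ½[√199.6 − 1] = 6.56.
y₂ = 6.56 × 1.06 = 6.96 ft.
Tailwater y_tw = 8.68 ft: y_tw > y₂, so the jump is submerged.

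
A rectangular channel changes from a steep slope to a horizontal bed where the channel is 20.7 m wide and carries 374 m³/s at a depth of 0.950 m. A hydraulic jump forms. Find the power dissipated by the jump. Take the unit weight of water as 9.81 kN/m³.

q = Q/b = 374/20.7 = 18.1 m²/s; V₁ = q/y₁ = 19.0 m/s. Fr₁ = V₁/√(g·y₁) = 6.23.
By Bélanger, y₂/y₁ = ½[√(1 + 8Fr₁²) − 1] = ½[√311.5 − 1] = 8.32.
y₂ = 8.32 × 0.950 = 7.91 m.
V₂ = q/y₂ = 18.1/7.91 = 2.28 m/s. E₁ = y₁ + V₁²/2g = 19.4 m; E₂ = y₂ + V₂²/2g = 8.17 m. ΔE = E₁ − E₂ = 11.2 m.
P = γ·Q·ΔE = 9.81 × 374 × 11.2 = 41133 kW.

P = 41133 kW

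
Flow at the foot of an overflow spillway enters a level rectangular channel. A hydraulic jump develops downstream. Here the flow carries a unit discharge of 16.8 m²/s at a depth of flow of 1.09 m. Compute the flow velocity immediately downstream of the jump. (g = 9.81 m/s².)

V₁ = q/y₁ = 16.8/1.09 = 15.4 m/s. Fr₁ = V₁/√(g·y₁) = 15.4/√(9.81×1.09) = 4.71.
Sequent-depth ratio: y₂/y₁ = ½[√(1 + 8Fr₁²) − 1] = ½[√178.7 − 1] = 6.18.
y₂ = 6.18 × 1.09 = 6.74 m.
V₂ = q/y₂ = 16.8/6.74 = 2.49 m/s.

V₂ = 2.49 m/s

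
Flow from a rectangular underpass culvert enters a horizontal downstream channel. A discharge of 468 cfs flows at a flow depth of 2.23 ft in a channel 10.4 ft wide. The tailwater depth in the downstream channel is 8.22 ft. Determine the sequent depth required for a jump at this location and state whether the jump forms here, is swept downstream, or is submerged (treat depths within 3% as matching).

y₂ = 6.48 ft; the jump is submerged

q = Q/b = 468/10.4 = 45.0 ft²/s; V₁ = q/y₁ = 20.2 ft/s. Fr₁ = V₁/√(g·y₁) = 2.38.
Sequent-depth ratio: y₂/y₁ = ½[√(1 + 8Fr₁²) − 1] = ½[√46.37 − 1] = 2.90.
y₂ = 2.90 × 2.23 = 6.48 ft.
Tailwater y_tw = 8.22 ft: y_tw > y₂, so the jump is submerged.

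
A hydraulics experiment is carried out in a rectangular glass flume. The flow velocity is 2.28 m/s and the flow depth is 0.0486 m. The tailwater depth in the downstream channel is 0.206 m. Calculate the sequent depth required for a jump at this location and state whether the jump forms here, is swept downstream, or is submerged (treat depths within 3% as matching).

y₂ = 0.204 m; the jump forms here

Fr₁ = V₁/√(g·y₁) = 2.28/√(9.81×0.0486) = 3.30.
From the momentum equation for a rectangular channel, y₂/y₁ = ½[√(1 + 8Fr₁²) − 1] = ½[√88.23 − 1] = 4.20.
y₂ = 4.20 × 0.0486 = 0.204 m.
Tailwater y_tw = 0.206 m: y_tw ≈ y₂, so the jump forms here.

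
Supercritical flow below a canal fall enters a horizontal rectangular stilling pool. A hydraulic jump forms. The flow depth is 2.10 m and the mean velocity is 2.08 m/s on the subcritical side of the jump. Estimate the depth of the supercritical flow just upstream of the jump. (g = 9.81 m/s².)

y₁ = 0.669 m

Fr₂ = V₂/√(g·y₂) = 2.08/√(9.81×2.10) = 0.458.
Since the conjugate-depth ratio holds either way, y₁/y₂ = ½[√(1 + 8Fr₂²) − 1] = ½[√2.680 − 1] = 0.319.
y₁ = 0.319 × 2.10 = 0.669 m.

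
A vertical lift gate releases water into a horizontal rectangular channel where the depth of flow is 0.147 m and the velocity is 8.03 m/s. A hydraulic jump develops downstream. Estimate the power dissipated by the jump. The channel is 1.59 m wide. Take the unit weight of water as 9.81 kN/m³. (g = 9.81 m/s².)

P = 38.2 kW

Fr₁ = V₁/√(g·y₁) = 8.03/√(9.81×0.147) = 6.69.
Conjugate-depth relation: y₂/y₁ = ½[√(1 + 8Fr₁²) − 1] = ½[√358.7 − 1] = 8.97.
y₂ = 8.97 × 0.147 = 1.32 m.
Head loss: ΔE = (y₂ − y₁)³/(4y₁y₂) = (1.32 − 0.147)³/(4×0.147×1.32) = 1.61/0.775 = 2.07 m.
q = V₁·y₁ = 8.03 × 0.147 = 1.18 m²/s. Q = q·b = 1.18 × 1.59 = 1.88 m³/s. P = γ·Q·ΔE = 9.81 × 1.88 × 2.07 = 38.2 kW.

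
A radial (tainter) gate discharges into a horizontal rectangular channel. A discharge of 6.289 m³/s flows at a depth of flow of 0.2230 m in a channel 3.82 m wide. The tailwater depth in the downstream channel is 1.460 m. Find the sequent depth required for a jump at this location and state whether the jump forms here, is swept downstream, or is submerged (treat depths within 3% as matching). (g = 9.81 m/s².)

y₂ = 1.467 m; the jump forms here

q = Q/b = 6.289/3.82 = 1.646 m²/s; V₁ = q/y₁ = 7.383 m/s. Fr₁ = V₁/√(g·y₁) = 4.991.
Bélanger equation: y₂/y₁ = ½[√(1 + 8Fr₁²) − 1] = ½[√200.32 − 1] = 6.577.
y₂ = 6.577 × 0.2230 = 1.467 m.
Tailwater y_tw = 1.460 m: y_tw ≈ y₂, so the jump forms here.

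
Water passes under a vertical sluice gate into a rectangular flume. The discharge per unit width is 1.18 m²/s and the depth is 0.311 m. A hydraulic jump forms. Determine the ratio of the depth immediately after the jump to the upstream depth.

y₂/y₁ = 2.61

V₁ = q/y₁ = 1.18/0.311 = 3.79 m/s. Fr₁ = V₁/√(g·y₁) = 3.79/√(9.81×0.311) = 2.17.
Bélanger equation: y₂/y₁ = ½[√(1 + 8Fr₁²) − 1] = ½[√38.75 − 1] = 2.61.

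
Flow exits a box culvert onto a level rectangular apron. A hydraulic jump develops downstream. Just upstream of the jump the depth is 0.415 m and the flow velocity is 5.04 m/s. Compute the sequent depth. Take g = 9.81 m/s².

y₂ = 1.27 m

Fr₁ = V₁/√(g·y₁) = 5.04/√(9.81×0.415) = 2.50.
By Bélanger, y₂/y₁ = ½[√(1 + 8Fr₁²) − 1] = ½[√50.92 − 1] = 3.07.
y₂ = 3.07 × 0.415 = 1.27 m.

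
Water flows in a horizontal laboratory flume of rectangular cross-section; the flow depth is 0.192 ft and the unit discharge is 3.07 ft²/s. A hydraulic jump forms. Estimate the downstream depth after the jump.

y₂ = 1.65 ft

V₁ = q/y₁ = 3.07/0.192 = 16.0 ft/s. Fr₁ = V₁/√(g·y₁) = 16.0/√(32.2×0.192) = 6.43.
Conjugate-depth relation: y₂/y₁ = ½[√(1 + 8Fr₁²) − 1] = ½[√331.8 − 1] = 8.61.
y₂ = 8.61 × 0.192 = 1.65 ft.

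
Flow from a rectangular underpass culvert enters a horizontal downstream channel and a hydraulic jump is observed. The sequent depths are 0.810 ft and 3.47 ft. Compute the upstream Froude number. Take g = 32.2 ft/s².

Fr₁ = 3.36

For a rectangular channel the momentum equation gives q² = ½·g·y₁·y₂·(y₁ + y₂) = ½×32.2×0.810×3.47×4.28 = 194.
q = √194 = 13.9 ft²/s.
V₁ = q/y₁ = 17.2 ft/s; Fr₁ = V₁/√(g·y₁) = 3.36.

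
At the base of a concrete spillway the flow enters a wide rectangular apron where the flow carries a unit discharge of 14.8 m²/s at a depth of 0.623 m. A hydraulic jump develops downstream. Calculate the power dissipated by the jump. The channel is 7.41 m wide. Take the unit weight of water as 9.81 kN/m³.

V₁ = q/y₁ = 14.8/0.623 = 23.8 m/s. Fr₁ = V₁/√(g·y₁) = 23.8/√(9.81×0.623) = 9.61.
By Bélanger, y₂/y₁ = ½[√(1 + 8Fr₁²) − 1] = ½[√739.7 − 1] = 13.1.
y₂ = 13.1 × 0.623 = 8.16 m.
V₂ = q/y₂ = 14.8/8.16 = 1.81 m/s. E₁ = y₁ + V₁²/2g = 29.4 m; E₂ = y₂ + V₂²/2g = 8.33 m. ΔE = E₁ − E₂ = 21.1 m.
Q = q·b = 14.8 × 7.41 = 110 m³/s. P = γ·Q·ΔE = 9.81 × 110 × 21.1 = 22656 kW.

P = 22656 kW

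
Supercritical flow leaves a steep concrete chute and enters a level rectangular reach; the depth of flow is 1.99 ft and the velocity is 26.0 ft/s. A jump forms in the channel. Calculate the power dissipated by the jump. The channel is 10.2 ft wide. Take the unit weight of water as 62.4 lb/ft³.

Fr₁ = V₁/√(g·y₁) = 26.0/√(32.2×1.99) = 3.25.
By Bélanger, y₂/y₁ = ½[√(1 + 8Fr₁²) − 1] = ½[√85.40 − 1] = 4.12.
y₂ = 4.12 × 1.99 = 8.20 ft.
Head loss: ΔE = (y₂ − y₁)³/(4y₁y₂) = (8.20 − 1.99)³/(4×1.99×8.20) = 239/65.3 = 3.67 ft.
q = V₁·y₁ = 26.0 × 1.99 = 51.7 ft²/s. Q = q·b = 51.7 × 10.2 = 528 cfs. P = γ·Q·ΔE/550 = 62.4 × 528 × 3.67 / 550 = 220 hp.

P = 220 hp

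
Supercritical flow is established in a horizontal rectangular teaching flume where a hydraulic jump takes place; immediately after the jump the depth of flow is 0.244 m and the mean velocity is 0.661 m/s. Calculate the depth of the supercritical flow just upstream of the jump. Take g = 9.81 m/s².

y₁ = 0.0694 m

Fr₂ = V₂/√(g·y₂) = 0.661/√(9.81×0.244) = 0.427.
Applying the sequent-depth relation in reverse, y₁/y₂ = ½[√(1 + 8Fr₂²) − 1] = ½[√2.460 − 1] = 0.284.
y₁ = 0.284 × 0.244 = 0.0694 m.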